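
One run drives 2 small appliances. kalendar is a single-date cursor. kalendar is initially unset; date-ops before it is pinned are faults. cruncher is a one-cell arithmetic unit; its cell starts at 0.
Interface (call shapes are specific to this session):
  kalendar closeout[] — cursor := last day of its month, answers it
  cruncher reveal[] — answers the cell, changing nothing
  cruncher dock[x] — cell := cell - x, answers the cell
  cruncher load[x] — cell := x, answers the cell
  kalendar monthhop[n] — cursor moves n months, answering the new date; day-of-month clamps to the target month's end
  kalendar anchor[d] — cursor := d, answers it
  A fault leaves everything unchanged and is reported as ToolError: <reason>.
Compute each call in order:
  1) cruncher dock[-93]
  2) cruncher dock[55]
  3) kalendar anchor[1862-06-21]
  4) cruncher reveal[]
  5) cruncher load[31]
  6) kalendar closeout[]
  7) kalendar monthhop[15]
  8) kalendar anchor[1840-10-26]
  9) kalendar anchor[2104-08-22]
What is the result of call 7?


% cruncher dock -93
:: 93
% cruncher dock 55
:: 38
% kalendar anchor 1862-06-21
:: 1862-06-21
% cruncher reveal
:: 38
% cruncher load 31
:: 31
% kalendar closeout
:: 1862-06-30
% kalendar monthhop 15
:: 1863-09-30
% kalendar anchor 1840-10-26
:: 1840-10-26
% kalendar anchor 2104-08-22
:: 2104-08-22

Answer: 1863-09-30


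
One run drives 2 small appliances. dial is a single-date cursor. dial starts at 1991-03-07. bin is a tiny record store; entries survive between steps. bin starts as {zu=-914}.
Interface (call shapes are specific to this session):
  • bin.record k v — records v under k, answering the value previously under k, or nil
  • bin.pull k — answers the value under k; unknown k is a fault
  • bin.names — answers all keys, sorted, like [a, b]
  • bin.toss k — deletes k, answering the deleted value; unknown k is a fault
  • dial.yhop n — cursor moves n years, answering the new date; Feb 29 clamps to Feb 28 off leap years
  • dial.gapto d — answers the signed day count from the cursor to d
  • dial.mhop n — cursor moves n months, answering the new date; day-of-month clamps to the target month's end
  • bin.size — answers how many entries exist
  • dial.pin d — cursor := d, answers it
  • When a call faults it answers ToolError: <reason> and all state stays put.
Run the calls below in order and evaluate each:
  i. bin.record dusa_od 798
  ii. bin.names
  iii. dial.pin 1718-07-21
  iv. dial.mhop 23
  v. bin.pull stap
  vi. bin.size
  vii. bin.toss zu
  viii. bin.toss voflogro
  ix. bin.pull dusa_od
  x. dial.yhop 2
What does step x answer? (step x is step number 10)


Invoking bin.record using k='dusa_od', v='798', yielding nil.
Now I run bin.names(), and get [dusa_od, zu].
Invoking dial.pin using d='1718-07-21', which returns 1718-07-21.
Using dial.mhop using n='23', which returns 1720-06-21.
I use bin.pull using k='stap': ToolError: no such key stap.
Next I call bin.size(), — result: 2.
I use bin.toss using k='zu', and see -914.
I run bin.toss using k='voflogro', → ToolError: no such key voflogro.
Using bin.pull using k='dusa_od', which returns 798.
Now I run dial.yhop using n='2', and see 1722-06-21.

Answer: 1722-06-21


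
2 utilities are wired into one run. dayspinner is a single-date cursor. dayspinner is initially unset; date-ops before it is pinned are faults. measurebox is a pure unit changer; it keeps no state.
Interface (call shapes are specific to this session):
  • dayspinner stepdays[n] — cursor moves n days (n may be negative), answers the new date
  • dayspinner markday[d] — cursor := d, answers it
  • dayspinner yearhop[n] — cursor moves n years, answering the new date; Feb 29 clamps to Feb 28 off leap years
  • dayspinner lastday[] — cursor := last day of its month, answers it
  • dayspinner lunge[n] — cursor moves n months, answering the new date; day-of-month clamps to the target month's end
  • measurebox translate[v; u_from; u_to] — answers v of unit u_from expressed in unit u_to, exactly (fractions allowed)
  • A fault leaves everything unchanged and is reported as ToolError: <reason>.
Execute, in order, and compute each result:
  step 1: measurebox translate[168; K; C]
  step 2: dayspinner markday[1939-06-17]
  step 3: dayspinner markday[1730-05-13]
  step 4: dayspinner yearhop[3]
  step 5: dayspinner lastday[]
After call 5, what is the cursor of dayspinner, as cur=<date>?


Answer: cur=1733-05-31

Derivation:
;; measurebox translate(v=168, u_from=K, u_to=C) == -2103/20
;; dayspinner markday(d=1939-06-17) == 1939-06-17
;; dayspinner markday(d=1730-05-13) == 1730-05-13
;; dayspinner yearhop(n=3) == 1733-05-13
;; dayspinner lastday() == 1733-05-31


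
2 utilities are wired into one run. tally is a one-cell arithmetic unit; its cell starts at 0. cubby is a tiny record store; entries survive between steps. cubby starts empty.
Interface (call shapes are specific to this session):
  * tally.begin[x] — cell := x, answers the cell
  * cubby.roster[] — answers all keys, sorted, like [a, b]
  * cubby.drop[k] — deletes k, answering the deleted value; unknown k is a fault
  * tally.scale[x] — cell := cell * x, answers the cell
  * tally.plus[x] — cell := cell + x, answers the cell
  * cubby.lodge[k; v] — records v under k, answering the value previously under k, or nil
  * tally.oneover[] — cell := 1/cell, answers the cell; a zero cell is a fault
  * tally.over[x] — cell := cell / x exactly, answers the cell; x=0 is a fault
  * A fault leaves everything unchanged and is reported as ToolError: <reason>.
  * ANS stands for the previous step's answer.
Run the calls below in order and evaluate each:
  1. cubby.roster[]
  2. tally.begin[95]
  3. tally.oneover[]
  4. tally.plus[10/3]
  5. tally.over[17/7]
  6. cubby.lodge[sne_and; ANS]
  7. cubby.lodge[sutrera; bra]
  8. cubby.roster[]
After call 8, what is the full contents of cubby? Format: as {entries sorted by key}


Answer: {sne_and=6671/4845, sutrera=bra}

Derivation:
;; cubby.roster() ~> []
;; tally.begin(x: 95) ~> 95
;; tally.oneover() ~> 1/95
;; tally.plus(x: 10/3) ~> 953/285
;; tally.over(x: 17/7) ~> 6671/4845
;; cubby.lodge(k: sne_and, v: ANS) ~> nil
;; cubby.lodge(k: sutrera, v: bra) ~> nil
;; cubby.roster() ~> [sne_and, sutrera]


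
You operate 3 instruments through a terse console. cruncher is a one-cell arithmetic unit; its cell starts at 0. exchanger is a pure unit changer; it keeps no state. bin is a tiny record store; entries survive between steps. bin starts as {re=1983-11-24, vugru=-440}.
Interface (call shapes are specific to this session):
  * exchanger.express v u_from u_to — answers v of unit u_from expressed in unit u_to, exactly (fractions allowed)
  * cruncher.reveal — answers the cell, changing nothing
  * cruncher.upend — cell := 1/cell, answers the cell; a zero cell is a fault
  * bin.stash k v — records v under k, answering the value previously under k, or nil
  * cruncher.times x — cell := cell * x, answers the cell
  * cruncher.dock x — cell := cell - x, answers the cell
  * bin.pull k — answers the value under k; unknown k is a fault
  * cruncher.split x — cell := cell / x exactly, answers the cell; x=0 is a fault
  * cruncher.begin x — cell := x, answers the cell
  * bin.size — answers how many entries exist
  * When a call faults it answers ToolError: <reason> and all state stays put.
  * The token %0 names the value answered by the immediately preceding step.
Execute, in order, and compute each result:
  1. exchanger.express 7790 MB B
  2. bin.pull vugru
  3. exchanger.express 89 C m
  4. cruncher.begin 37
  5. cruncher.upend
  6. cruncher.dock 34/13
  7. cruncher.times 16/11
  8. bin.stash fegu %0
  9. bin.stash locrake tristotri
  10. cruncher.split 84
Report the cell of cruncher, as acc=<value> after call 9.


CALL express[v='7790'; u_from='MB'; u_to='B']
RET  7790000000
CALL pull[k='vugru']
RET  -440
CALL express[v='89'; u_from='C'; u_to='m']
RET  ToolError: incompatible units
CALL begin[x='37']
RET  37
CALL upend[]
RET  1/37
CALL dock[x='34/13']
RET  -1245/481
CALL times[x='16/11']
RET  -19920/5291
CALL stash[k='fegu'; v='%0']
RET  nil
CALL stash[k='locrake'; v='tristotri']
RET  nil
CALL split[x='84']
RET  -1660/37037

Answer: acc=-19920/5291


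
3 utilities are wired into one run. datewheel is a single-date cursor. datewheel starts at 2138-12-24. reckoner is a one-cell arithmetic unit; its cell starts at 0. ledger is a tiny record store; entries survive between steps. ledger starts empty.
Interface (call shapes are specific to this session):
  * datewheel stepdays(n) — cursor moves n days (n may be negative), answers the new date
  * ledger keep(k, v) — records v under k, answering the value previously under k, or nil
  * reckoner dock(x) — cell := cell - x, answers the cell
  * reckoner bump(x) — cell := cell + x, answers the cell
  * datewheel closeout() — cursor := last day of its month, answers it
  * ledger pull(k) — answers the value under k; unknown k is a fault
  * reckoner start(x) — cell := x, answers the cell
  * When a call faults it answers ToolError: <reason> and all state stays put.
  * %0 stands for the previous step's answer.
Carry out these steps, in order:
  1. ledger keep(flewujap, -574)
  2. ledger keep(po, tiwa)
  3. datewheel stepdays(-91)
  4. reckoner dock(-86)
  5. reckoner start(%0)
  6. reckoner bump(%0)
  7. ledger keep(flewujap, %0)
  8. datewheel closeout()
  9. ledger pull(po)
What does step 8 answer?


-> ledger keep(k='flewujap', v='-574')
<- nil
-> ledger keep(k='po', v='tiwa')
<- nil
-> datewheel stepdays(n='-91')
<- 2138-09-24
-> reckoner dock(x='-86')
<- 86
-> reckoner start(x='%0')
<- 86
-> reckoner bump(x='%0')
<- 172
-> ledger keep(k='flewujap', v='%0')
<- -574
-> datewheel closeout()
<- 2138-09-30
-> ledger pull(k='po')
<- tiwa

Answer: 2138-09-30


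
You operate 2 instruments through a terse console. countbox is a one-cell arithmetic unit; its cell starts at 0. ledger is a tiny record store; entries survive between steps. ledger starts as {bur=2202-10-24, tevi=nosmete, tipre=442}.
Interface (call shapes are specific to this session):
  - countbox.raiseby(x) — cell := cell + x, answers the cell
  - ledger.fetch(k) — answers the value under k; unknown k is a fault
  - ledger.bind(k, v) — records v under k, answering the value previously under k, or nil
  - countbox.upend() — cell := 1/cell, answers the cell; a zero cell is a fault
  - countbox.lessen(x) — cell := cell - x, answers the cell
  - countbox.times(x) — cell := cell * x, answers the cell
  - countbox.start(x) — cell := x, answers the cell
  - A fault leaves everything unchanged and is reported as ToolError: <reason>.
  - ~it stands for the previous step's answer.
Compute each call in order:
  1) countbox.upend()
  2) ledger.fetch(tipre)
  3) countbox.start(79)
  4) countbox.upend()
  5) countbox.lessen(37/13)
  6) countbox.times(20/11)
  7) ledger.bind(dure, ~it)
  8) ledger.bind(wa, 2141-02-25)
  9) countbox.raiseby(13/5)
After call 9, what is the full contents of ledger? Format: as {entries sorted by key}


Answer: {bur=2202-10-24, dure=-58200/11297, tevi=nosmete, tipre=442, wa=2141-02-25}

Derivation:
I use upend(), → ToolError: reciprocal of zero.
I invoke fetch(tipre), — result: 442.
Then start(79), and observe 79.
Next I call upend, giving 1/79.
Invoking lessen(37/13), and see -2910/1027.
Next I call times(20/11), yielding -58200/11297.
I invoke bind(dure, ~it), and get nil.
I run bind(wa, 2141-02-25), and observe nil.
I run raiseby(13/5), and get -144139/56485.


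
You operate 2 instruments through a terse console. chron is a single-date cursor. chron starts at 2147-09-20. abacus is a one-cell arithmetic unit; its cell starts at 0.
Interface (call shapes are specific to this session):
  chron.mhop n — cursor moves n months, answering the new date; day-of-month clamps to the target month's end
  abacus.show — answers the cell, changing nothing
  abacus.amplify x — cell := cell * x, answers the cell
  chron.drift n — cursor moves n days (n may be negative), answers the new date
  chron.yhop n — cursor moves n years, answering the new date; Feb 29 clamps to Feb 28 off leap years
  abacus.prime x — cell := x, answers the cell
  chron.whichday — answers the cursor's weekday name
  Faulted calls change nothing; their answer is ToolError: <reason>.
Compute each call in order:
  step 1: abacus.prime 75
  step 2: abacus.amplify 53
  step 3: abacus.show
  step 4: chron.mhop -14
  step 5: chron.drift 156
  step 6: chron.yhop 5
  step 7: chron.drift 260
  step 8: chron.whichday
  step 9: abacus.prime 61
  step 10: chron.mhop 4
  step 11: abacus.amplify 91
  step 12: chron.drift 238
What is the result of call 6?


Answer: 2151-12-23

Derivation:
→ prime(x→75)
← 75
→ amplify(x→53)
← 3975
→ show()
← 3975
→ mhop(n→-14)
← 2146-07-20
→ drift(n→156)
← 2146-12-23
→ yhop(n→5)
← 2151-12-23
→ drift(n→260)
← 2152-09-08
→ whichday()
← Friday
→ prime(x→61)
← 61
→ mhop(n→4)
← 2153-01-08
→ amplify(x→91)
← 5551
→ drift(n→238)
← 2153-09-03


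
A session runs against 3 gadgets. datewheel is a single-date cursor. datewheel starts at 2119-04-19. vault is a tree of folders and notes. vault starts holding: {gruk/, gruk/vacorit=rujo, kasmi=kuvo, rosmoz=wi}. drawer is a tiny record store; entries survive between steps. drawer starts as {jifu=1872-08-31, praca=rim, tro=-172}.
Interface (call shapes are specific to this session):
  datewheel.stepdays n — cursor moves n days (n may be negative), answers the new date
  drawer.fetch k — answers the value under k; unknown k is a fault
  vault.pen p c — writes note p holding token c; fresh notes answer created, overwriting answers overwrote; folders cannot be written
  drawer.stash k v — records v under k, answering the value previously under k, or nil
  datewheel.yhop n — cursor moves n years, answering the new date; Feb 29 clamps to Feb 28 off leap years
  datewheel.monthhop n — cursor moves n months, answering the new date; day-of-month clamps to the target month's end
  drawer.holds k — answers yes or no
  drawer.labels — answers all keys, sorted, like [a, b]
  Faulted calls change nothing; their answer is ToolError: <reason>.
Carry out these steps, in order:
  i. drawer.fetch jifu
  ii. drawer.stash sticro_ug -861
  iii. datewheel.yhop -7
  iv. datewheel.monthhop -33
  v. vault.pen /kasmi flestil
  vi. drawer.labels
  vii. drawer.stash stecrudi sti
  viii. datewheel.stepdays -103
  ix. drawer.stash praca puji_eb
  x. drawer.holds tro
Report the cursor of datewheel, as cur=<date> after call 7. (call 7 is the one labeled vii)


-- drawer.fetch(k='jifu') -> 1872-08-31
-- drawer.stash(k='sticro_ug', v='-861') -> nil
-- datewheel.yhop(n='-7') -> 2112-04-19
-- datewheel.monthhop(n='-33') -> 2109-07-19
-- vault.pen(p='/kasmi', c='flestil') -> overwrote
-- drawer.labels() -> [jifu, praca, sticro_ug, tro]
-- drawer.stash(k='stecrudi', v='sti') -> nil
-- datewheel.stepdays(n='-103') -> 2109-04-07
-- drawer.stash(k='praca', v='puji_eb') -> rim
-- drawer.holds(k='tro') -> yes

Answer: cur=2109-07-19


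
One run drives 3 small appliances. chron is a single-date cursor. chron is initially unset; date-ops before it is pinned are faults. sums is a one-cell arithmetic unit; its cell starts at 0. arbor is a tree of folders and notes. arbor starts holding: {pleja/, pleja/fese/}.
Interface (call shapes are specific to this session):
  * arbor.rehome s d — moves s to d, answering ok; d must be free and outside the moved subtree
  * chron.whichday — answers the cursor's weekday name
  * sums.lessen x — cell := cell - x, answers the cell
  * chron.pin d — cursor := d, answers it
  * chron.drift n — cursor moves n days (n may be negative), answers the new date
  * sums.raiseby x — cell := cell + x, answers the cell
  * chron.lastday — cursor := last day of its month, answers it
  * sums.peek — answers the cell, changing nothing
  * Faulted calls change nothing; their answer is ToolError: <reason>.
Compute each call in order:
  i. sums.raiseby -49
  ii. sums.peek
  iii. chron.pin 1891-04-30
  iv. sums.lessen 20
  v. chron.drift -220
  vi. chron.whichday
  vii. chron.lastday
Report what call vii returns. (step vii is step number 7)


Step: sums.raiseby[-49]
Result: -49
Step: sums.peek[]
Result: -49
Step: chron.pin[1891-04-30]
Result: 1891-04-30
Step: sums.lessen[20]
Result: -69
Step: chron.drift[-220]
Result: 1890-09-22
Step: chron.whichday[]
Result: Monday
Step: chron.lastday[]
Result: 1890-09-30

Answer: 1890-09-30


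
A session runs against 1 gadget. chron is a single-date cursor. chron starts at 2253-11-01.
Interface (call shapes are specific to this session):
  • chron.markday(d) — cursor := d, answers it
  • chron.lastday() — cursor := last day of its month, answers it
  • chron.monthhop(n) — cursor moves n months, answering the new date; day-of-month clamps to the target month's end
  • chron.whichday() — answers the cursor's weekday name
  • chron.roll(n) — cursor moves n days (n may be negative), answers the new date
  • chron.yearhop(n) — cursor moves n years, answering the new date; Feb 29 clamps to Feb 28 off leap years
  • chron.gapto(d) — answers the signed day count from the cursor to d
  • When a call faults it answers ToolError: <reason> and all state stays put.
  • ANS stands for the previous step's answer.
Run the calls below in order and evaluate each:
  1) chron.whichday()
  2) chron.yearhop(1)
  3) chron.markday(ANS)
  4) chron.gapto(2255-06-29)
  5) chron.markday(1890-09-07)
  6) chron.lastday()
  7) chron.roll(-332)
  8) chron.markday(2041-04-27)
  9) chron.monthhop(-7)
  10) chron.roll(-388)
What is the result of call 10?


% chron.whichday() -> Tuesday
% chron.yearhop(1) -> 2254-11-01
% chron.markday(ANS) -> 2254-11-01
% chron.gapto(2255-06-29) -> 240
% chron.markday(1890-09-07) -> 1890-09-07
% chron.lastday() -> 1890-09-30
% chron.roll(-332) -> 1889-11-02
% chron.markday(2041-04-27) -> 2041-04-27
% chron.monthhop(-7) -> 2040-09-27
% chron.roll(-388) -> 2039-09-05

Answer: 2039-09-05


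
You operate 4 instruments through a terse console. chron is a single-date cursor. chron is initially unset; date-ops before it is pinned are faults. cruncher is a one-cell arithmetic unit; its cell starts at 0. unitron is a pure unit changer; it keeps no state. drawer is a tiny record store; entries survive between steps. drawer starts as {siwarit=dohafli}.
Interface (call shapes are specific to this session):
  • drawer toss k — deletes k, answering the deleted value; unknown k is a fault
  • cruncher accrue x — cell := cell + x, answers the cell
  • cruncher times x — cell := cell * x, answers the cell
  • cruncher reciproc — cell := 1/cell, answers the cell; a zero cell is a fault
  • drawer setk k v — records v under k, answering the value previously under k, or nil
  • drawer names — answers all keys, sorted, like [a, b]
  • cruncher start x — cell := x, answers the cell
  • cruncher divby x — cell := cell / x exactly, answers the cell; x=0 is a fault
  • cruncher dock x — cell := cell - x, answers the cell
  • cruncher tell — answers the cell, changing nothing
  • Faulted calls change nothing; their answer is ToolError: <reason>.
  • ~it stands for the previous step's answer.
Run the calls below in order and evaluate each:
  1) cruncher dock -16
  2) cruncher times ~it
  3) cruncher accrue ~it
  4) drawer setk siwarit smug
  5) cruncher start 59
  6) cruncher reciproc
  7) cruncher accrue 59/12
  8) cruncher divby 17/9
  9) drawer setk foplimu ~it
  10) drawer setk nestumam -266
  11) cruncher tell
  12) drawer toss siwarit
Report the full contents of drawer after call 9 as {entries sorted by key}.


[in] cruncher dock x→-16
:: 16
[in] cruncher times x→~it
:: 256
[in] cruncher accrue x→~it
:: 512
[in] drawer setk k→siwarit v→smug
:: dohafli
[in] cruncher start x→59
:: 59
[in] cruncher reciproc
:: 1/59
[in] cruncher accrue x→59/12
:: 3493/708
[in] cruncher divby x→17/9
:: 10479/4012
[in] drawer setk k→foplimu v→~it
:: nil
[in] drawer setk k→nestumam v→-266
:: nil
[in] cruncher tell
:: 10479/4012
[in] drawer toss k→siwarit
:: smug

Answer: {foplimu=10479/4012, siwarit=smug}


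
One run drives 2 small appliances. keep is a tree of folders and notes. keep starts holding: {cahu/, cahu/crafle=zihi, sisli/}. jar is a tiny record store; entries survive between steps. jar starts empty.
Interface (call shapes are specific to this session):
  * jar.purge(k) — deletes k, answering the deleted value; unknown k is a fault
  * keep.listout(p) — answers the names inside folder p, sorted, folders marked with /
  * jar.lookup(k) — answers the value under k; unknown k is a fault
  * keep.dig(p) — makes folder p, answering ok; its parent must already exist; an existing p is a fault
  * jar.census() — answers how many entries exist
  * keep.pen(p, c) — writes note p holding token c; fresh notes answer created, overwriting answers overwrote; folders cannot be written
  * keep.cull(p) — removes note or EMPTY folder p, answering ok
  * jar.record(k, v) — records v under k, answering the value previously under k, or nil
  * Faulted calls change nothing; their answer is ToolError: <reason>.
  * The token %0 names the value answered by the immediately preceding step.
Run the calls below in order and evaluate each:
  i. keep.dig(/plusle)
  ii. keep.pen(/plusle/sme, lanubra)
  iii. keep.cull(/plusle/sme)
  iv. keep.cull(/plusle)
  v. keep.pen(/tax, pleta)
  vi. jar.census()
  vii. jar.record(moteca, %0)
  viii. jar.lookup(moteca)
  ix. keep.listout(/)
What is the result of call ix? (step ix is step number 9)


Answer: [cahu/, sisli/, tax]

Derivation:
// 1. dig(p→/plusle) -> ok
// 2. pen(p→/plusle/sme, c→lanubra) -> created
// 3. cull(p→/plusle/sme) -> ok
// 4. cull(p→/plusle) -> ok
// 5. pen(p→/tax, c→pleta) -> created
// 6. census() -> 0
// 7. record(k→moteca, v→%0) -> nil
// 8. lookup(k→moteca) -> 0
// 9. listout(p→/) -> [cahu/, sisli/, tax]


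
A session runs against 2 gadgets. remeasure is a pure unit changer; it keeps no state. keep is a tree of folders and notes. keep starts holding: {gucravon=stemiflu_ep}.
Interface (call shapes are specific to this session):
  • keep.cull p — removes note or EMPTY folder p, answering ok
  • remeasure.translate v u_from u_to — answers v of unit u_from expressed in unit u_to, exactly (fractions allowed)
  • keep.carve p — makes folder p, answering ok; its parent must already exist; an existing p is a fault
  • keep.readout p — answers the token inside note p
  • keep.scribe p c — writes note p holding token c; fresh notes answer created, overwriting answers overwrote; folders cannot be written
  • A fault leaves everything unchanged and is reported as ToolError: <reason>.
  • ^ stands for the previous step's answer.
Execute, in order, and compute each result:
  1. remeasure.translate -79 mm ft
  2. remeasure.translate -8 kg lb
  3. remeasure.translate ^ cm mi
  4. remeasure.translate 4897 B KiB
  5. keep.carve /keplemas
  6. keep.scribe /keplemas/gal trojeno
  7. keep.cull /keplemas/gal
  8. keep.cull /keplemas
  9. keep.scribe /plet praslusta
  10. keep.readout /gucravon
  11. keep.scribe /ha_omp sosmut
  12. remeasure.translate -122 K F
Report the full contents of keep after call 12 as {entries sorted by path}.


Next I call remeasure.translate with v='-79', u_from='mm', u_to='ft', yielding -395/1524.
Using remeasure.translate with v='-8', u_from='kg', u_to='lb', and see -800000000/45359237.
I use remeasure.translate with v='^', u_from='cm', u_to='mi', and get -62500000/570301686801.
I use remeasure.translate with v='4897', u_from='B', u_to='KiB', and see 4897/1024.
I use keep.carve with p='/keplemas', and get ok.
I run keep.scribe with p='/keplemas/gal', c='trojeno', and get created.
I invoke keep.cull with p='/keplemas/gal', and get ok.
I use keep.cull with p='/keplemas', giving ok.
I call keep.scribe with p='/plet', c='praslusta', and get created.
Using keep.readout with p='/gucravon', — result: stemiflu_ep.
Using keep.scribe with p='/ha_omp', c='sosmut', → created.
Now I run remeasure.translate with v='-122', u_from='K', u_to='F', and get -67927/100.

Answer: {gucravon=stemiflu_ep, ha_omp=sosmut, plet=praslusta}


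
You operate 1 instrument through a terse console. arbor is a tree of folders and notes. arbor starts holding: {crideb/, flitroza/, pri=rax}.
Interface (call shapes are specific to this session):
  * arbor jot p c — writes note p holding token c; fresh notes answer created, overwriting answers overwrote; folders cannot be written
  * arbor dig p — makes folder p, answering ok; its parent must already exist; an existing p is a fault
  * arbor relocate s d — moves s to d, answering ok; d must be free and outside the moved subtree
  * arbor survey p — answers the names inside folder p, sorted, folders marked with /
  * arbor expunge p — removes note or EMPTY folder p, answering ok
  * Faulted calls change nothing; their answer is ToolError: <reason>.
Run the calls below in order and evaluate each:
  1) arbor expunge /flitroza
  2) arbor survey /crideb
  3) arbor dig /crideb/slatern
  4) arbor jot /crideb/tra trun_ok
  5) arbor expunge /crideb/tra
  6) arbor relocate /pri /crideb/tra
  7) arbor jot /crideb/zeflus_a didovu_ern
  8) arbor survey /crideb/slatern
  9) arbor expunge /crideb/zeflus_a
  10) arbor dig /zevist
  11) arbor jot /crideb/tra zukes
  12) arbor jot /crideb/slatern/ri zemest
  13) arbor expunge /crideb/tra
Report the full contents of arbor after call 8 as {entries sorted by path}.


Answer: {crideb/, crideb/slatern/, crideb/tra=rax, crideb/zeflus_a=didovu_ern}

Derivation:
$ arbor expunge /flitroza
  ok
$ arbor survey /crideb
  []
$ arbor dig /crideb/slatern
  ok
$ arbor jot /crideb/tra trun_ok
  created
$ arbor expunge /crideb/tra
  ok
$ arbor relocate /pri /crideb/tra
  ok
$ arbor jot /crideb/zeflus_a didovu_ern
  created
$ arbor survey /crideb/slatern
  []
$ arbor expunge /crideb/zeflus_a
  ok
$ arbor dig /zevist
  ok
$ arbor jot /crideb/tra zukes
  overwrote
$ arbor jot /crideb/slatern/ri zemest
  created
$ arbor expunge /crideb/tra
  ok


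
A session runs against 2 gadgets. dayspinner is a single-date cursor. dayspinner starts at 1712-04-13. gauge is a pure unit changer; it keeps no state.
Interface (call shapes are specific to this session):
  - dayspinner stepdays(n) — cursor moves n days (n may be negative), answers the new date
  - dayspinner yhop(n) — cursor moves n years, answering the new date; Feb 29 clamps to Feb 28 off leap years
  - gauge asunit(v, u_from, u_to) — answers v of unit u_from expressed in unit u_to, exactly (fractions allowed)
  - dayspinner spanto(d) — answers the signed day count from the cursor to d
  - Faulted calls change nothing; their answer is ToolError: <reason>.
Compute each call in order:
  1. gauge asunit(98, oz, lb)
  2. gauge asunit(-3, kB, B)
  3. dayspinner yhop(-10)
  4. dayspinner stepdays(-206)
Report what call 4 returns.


Using gauge asunit(98, oz, lb), yielding 49/8.
Then gauge asunit(-3, kB, B): -3000.
Next I call dayspinner yhop(-10), and get 1702-04-13.
I try dayspinner stepdays(-206), and see 1701-09-19.

Answer: 1701-09-19


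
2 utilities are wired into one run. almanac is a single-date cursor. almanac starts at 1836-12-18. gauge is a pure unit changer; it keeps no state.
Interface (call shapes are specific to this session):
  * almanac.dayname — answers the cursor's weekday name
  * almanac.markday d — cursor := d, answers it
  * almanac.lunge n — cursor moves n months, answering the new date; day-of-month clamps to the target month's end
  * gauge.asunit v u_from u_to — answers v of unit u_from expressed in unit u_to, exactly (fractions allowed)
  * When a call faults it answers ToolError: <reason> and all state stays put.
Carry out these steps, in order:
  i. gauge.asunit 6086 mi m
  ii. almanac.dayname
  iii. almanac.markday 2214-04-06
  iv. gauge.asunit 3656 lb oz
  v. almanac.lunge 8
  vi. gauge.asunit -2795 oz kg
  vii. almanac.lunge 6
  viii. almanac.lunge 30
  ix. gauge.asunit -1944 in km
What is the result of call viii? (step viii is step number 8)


;; gauge.asunit(v→6086, u_from→mi, u_to→m) => 1224308448/125
;; almanac.dayname() => Sunday
;; almanac.markday(d→2214-04-06) => 2214-04-06
;; gauge.asunit(v→3656, u_from→lb, u_to→oz) => 58496
;; almanac.lunge(n→8) => 2214-12-06
;; gauge.asunit(v→-2795, u_from→oz, u_to→kg) => -25355813483/320000000
;; almanac.lunge(n→6) => 2215-06-06
;; almanac.lunge(n→30) => 2217-12-06
;; gauge.asunit(v→-1944, u_from→in, u_to→km) => -30861/625000

Answer: 2217-12-06


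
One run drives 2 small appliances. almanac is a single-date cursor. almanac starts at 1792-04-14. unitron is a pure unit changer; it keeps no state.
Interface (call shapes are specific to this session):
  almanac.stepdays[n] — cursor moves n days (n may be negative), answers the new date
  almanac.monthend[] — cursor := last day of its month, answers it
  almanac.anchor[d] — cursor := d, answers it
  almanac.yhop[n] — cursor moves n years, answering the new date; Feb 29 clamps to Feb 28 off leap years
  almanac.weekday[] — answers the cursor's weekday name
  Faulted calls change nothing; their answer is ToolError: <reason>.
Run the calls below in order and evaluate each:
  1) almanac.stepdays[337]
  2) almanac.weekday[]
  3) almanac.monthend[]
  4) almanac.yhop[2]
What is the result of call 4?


Invoking almanac.stepdays(n: 337), — result: 1793-03-17.
Invoking almanac.weekday, yielding Sunday.
I try almanac.monthend(), yielding 1793-03-31.
I try almanac.yhop(n: 2): 1795-03-31.

Answer: 1795-03-31


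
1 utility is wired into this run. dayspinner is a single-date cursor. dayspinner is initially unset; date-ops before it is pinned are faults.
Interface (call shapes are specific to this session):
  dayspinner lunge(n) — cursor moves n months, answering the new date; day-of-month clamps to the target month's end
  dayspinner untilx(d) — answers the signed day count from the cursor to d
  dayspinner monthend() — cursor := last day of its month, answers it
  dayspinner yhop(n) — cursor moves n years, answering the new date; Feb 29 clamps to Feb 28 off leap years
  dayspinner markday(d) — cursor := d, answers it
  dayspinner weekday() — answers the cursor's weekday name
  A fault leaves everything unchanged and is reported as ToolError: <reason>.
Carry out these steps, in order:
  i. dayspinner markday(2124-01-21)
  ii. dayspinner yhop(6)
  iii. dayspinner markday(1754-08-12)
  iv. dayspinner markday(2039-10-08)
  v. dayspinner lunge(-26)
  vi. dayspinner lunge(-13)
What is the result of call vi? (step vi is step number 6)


I try dayspinner markday with d: 2124-01-21, — result: 2124-01-21.
I use dayspinner yhop with n: 6, and get 2130-01-21.
Using dayspinner markday with d: 1754-08-12, giving 1754-08-12.
I invoke dayspinner markday with d: 2039-10-08, yielding 2039-10-08.
Next I call dayspinner lunge with n: -26, and get 2037-08-08.
Next I call dayspinner lunge with n: -13, and get 2036-07-08.

Answer: 2036-07-08


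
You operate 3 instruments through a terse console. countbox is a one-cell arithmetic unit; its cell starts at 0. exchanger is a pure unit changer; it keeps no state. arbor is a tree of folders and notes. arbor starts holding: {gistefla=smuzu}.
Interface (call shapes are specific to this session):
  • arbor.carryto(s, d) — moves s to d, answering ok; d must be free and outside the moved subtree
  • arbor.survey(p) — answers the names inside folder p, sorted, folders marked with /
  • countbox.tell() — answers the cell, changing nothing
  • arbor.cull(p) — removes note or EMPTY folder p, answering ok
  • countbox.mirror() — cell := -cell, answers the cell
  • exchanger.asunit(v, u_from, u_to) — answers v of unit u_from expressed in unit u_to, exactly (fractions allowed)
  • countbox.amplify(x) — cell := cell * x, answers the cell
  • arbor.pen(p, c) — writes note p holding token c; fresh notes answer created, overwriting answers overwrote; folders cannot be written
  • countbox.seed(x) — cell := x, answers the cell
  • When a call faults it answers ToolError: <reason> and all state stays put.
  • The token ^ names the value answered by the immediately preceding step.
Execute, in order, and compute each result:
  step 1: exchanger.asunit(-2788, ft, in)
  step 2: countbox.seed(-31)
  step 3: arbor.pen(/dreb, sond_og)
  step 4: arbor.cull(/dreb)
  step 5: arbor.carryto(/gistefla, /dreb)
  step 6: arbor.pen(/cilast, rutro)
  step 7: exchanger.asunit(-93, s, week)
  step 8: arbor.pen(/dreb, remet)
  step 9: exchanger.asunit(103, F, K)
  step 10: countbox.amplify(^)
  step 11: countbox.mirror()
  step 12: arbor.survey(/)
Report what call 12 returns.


Now I run asunit using v→-2788, u_from→ft, u_to→in, which returns -33456.
I run seed using x→-31, and get -31.
Then pen using p→/dreb, c→sond_og, yielding created.
I try cull using p→/dreb, — result: ok.
I use carryto using s→/gistefla, d→/dreb, yielding ok.
I call pen using p→/cilast, c→rutro, → created.
I use asunit using v→-93, u_from→s, u_to→week, giving -31/201600.
I use pen using p→/dreb, c→remet, and observe overwrote.
Invoking asunit using v→103, u_from→F, u_to→K, — result: 56267/180.
I try amplify using x→^: -1744277/180.
Invoking mirror, yielding 1744277/180.
I use survey using p→/, and get [cilast, dreb].

Answer: [cilast, dreb]


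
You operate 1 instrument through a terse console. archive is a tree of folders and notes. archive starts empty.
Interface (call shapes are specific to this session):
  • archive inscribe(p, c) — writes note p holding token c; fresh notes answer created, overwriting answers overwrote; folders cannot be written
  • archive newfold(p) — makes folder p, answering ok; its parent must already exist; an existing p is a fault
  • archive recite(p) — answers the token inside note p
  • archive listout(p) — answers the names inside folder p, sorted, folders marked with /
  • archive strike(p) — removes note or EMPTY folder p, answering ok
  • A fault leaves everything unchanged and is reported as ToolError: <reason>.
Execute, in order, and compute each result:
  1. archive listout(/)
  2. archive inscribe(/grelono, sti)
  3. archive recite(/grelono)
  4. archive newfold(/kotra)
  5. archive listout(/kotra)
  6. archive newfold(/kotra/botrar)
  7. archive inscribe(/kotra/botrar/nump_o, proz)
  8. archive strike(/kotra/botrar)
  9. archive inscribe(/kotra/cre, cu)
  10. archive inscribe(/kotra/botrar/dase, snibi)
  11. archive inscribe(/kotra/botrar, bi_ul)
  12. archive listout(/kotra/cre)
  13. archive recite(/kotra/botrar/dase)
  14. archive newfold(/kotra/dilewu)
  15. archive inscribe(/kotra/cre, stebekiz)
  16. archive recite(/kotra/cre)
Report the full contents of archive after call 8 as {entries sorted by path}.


Answer: {grelono=sti, kotra/, kotra/botrar/, kotra/botrar/nump_o=proz}

Derivation:
Act: archive listout[/]
Obs: []
Act: archive inscribe[/grelono; sti]
Obs: created
Act: archive recite[/grelono]
Obs: sti
Act: archive newfold[/kotra]
Obs: ok
Act: archive listout[/kotra]
Obs: []
Act: archive newfold[/kotra/botrar]
Obs: ok
Act: archive inscribe[/kotra/botrar/nump_o; proz]
Obs: created
Act: archive strike[/kotra/botrar]
Obs: ToolError: not empty
Act: archive inscribe[/kotra/cre; cu]
Obs: created
Act: archive inscribe[/kotra/botrar/dase; snibi]
Obs: created
Act: archive inscribe[/kotra/botrar; bi_ul]
Obs: ToolError: is a directory
Act: archive listout[/kotra/cre]
Obs: ToolError: not a directory
Act: archive recite[/kotra/botrar/dase]
Obs: snibi
Act: archive newfold[/kotra/dilewu]
Obs: ok
Act: archive inscribe[/kotra/cre; stebekiz]
Obs: overwrote
Act: archive recite[/kotra/cre]
Obs: stebekiz


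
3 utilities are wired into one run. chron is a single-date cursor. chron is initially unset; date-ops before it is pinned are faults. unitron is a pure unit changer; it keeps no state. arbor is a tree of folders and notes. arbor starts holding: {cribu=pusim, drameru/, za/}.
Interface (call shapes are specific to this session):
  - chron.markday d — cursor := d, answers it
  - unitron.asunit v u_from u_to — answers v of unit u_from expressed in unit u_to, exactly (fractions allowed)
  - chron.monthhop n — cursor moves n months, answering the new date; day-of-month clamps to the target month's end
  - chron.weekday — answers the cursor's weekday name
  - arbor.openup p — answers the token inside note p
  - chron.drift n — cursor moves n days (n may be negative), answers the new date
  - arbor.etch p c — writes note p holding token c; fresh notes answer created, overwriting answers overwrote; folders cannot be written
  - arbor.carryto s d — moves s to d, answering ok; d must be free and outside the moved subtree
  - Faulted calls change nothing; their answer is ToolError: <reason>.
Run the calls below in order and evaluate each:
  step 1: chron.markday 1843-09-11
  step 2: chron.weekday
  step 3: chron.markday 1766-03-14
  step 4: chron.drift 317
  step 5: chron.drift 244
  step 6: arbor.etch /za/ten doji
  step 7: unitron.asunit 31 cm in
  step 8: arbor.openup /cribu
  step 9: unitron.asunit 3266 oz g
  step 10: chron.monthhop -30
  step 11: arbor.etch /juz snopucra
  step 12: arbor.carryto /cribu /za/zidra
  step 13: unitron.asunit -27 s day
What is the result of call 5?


~$ chron.markday d='1843-09-11'
[out] 1843-09-11
~$ chron.weekday
[out] Monday
~$ chron.markday d='1766-03-14'
[out] 1766-03-14
~$ chron.drift n='317'
[out] 1767-01-25
~$ chron.drift n='244'
[out] 1767-09-26
~$ arbor.etch p='/za/ten' c='doji'
[out] created
~$ unitron.asunit v='31' u_from='cm' u_to='in'
[out] 1550/127
~$ arbor.openup p='/cribu'
[out] pusim
~$ unitron.asunit v='3266' u_from='oz' u_to='g'
[out] 74071634021/800000
~$ chron.monthhop n='-30'
[out] 1765-03-26
~$ arbor.etch p='/juz' c='snopucra'
[out] created
~$ arbor.carryto s='/cribu' d='/za/zidra'
[out] ok
~$ unitron.asunit v='-27' u_from='s' u_to='day'
[out] -1/3200

Answer: 1767-09-26


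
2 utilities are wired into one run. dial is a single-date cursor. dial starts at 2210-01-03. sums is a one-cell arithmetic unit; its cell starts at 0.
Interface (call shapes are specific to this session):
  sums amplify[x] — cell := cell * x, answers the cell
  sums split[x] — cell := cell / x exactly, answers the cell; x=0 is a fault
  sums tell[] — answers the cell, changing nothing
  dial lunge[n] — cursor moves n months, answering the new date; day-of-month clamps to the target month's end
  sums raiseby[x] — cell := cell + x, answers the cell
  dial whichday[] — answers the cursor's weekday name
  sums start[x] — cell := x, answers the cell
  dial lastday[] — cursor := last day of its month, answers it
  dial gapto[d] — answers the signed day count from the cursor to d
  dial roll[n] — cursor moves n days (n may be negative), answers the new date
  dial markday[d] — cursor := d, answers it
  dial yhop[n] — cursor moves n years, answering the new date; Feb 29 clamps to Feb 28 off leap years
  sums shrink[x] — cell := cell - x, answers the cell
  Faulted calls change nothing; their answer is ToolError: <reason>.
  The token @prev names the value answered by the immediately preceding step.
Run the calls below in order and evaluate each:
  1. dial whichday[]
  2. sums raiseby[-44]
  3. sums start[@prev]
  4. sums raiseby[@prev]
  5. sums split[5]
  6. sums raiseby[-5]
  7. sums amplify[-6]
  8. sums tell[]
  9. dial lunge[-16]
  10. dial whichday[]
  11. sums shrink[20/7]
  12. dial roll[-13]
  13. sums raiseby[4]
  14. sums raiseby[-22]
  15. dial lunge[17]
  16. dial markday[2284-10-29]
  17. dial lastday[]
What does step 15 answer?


==> dial whichday()
<== Wednesday
==> sums raiseby(x: -44)
<== -44
==> sums start(x: @prev)
<== -44
==> sums raiseby(x: @prev)
<== -88
==> sums split(x: 5)
<== -88/5
==> sums raiseby(x: -5)
<== -113/5
==> sums amplify(x: -6)
<== 678/5
==> sums tell()
<== 678/5
==> dial lunge(n: -16)
<== 2208-09-03
==> dial whichday()
<== Saturday
==> sums shrink(x: 20/7)
<== 4646/35
==> dial roll(n: -13)
<== 2208-08-21
==> sums raiseby(x: 4)
<== 4786/35
==> sums raiseby(x: -22)
<== 4016/35
==> dial lunge(n: 17)
<== 2210-01-21
==> dial markday(d: 2284-10-29)
<== 2284-10-29
==> dial lastday()
<== 2284-10-31

Answer: 2210-01-21
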